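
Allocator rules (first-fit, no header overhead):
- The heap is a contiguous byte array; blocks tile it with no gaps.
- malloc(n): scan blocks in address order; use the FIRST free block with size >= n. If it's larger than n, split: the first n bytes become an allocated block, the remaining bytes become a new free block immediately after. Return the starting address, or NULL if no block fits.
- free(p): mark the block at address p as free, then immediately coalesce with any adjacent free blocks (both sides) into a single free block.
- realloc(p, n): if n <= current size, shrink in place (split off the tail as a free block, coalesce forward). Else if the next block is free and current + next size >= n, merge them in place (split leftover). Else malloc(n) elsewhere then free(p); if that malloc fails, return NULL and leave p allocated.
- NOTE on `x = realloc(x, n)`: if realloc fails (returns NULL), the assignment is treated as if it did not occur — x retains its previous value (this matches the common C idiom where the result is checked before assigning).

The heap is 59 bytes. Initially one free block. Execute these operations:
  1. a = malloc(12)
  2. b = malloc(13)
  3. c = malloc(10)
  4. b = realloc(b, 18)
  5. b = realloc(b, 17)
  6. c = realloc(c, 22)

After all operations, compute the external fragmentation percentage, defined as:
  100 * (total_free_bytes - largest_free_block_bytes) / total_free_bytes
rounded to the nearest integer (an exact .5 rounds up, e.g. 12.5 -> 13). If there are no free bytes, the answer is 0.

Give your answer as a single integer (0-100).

Answer: 35

Derivation:
Op 1: a = malloc(12) -> a = 0; heap: [0-11 ALLOC][12-58 FREE]
Op 2: b = malloc(13) -> b = 12; heap: [0-11 ALLOC][12-24 ALLOC][25-58 FREE]
Op 3: c = malloc(10) -> c = 25; heap: [0-11 ALLOC][12-24 ALLOC][25-34 ALLOC][35-58 FREE]
Op 4: b = realloc(b, 18) -> b = 35; heap: [0-11 ALLOC][12-24 FREE][25-34 ALLOC][35-52 ALLOC][53-58 FREE]
Op 5: b = realloc(b, 17) -> b = 35; heap: [0-11 ALLOC][12-24 FREE][25-34 ALLOC][35-51 ALLOC][52-58 FREE]
Op 6: c = realloc(c, 22) -> NULL (c unchanged); heap: [0-11 ALLOC][12-24 FREE][25-34 ALLOC][35-51 ALLOC][52-58 FREE]
Free blocks: [13 7] total_free=20 largest=13 -> 100*(20-13)/20 = 700/20 = 35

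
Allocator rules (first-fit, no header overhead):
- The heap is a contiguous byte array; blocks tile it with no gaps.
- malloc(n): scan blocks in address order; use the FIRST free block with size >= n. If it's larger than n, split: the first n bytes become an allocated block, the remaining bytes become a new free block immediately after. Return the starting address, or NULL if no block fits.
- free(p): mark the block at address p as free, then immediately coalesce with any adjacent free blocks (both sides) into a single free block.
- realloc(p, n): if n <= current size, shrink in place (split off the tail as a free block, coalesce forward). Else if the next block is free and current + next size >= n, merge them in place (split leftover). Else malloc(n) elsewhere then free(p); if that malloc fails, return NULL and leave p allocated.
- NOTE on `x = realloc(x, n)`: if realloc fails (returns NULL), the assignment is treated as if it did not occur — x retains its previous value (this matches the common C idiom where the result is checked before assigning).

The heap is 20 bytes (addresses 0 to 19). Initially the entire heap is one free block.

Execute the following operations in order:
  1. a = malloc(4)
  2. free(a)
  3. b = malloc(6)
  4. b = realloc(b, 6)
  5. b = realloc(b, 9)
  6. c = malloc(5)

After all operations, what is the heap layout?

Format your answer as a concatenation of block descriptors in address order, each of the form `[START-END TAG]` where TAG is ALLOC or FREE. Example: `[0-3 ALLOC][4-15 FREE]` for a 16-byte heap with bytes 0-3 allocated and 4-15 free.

Answer: [0-8 ALLOC][9-13 ALLOC][14-19 FREE]

Derivation:
Op 1: a = malloc(4) -> a = 0; heap: [0-3 ALLOC][4-19 FREE]
Op 2: free(a) -> (freed a); heap: [0-19 FREE]
Op 3: b = malloc(6) -> b = 0; heap: [0-5 ALLOC][6-19 FREE]
Op 4: b = realloc(b, 6) -> b = 0; heap: [0-5 ALLOC][6-19 FREE]
Op 5: b = realloc(b, 9) -> b = 0; heap: [0-8 ALLOC][9-19 FREE]
Op 6: c = malloc(5) -> c = 9; heap: [0-8 ALLOC][9-13 ALLOC][14-19 FREE]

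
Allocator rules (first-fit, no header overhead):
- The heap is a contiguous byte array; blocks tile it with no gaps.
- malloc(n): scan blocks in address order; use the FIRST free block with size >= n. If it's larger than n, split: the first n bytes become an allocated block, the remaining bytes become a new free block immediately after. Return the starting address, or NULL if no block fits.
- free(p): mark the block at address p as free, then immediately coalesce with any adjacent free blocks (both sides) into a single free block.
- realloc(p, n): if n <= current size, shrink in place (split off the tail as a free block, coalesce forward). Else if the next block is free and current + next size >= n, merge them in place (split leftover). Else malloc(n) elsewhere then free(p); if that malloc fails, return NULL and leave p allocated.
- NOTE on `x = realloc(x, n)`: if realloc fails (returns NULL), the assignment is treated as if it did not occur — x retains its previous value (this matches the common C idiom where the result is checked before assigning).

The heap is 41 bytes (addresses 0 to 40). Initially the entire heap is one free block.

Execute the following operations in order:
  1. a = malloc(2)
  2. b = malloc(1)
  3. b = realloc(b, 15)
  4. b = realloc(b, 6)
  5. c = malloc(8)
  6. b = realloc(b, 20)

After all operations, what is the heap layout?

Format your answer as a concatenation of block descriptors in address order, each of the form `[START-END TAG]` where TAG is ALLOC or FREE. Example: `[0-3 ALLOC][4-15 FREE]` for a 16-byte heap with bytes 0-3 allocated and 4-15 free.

Op 1: a = malloc(2) -> a = 0; heap: [0-1 ALLOC][2-40 FREE]
Op 2: b = malloc(1) -> b = 2; heap: [0-1 ALLOC][2-2 ALLOC][3-40 FREE]
Op 3: b = realloc(b, 15) -> b = 2; heap: [0-1 ALLOC][2-16 ALLOC][17-40 FREE]
Op 4: b = realloc(b, 6) -> b = 2; heap: [0-1 ALLOC][2-7 ALLOC][8-40 FREE]
Op 5: c = malloc(8) -> c = 8; heap: [0-1 ALLOC][2-7 ALLOC][8-15 ALLOC][16-40 FREE]
Op 6: b = realloc(b, 20) -> b = 16; heap: [0-1 ALLOC][2-7 FREE][8-15 ALLOC][16-35 ALLOC][36-40 FREE]

Answer: [0-1 ALLOC][2-7 FREE][8-15 ALLOC][16-35 ALLOC][36-40 FREE]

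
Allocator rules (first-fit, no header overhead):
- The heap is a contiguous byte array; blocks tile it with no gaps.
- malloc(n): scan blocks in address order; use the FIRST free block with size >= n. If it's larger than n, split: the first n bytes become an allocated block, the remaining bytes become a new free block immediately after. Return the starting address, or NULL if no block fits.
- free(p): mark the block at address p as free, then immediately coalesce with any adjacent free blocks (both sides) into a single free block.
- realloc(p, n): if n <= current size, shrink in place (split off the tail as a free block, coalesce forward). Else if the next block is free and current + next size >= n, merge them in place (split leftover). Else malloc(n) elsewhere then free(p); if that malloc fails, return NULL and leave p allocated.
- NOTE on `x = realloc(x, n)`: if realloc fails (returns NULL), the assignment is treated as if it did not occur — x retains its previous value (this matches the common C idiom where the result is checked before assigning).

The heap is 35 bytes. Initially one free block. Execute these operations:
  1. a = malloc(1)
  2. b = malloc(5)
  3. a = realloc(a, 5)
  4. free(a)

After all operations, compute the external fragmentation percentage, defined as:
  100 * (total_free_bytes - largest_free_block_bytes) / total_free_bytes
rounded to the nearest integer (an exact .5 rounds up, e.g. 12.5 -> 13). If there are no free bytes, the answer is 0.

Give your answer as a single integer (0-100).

Op 1: a = malloc(1) -> a = 0; heap: [0-0 ALLOC][1-34 FREE]
Op 2: b = malloc(5) -> b = 1; heap: [0-0 ALLOC][1-5 ALLOC][6-34 FREE]
Op 3: a = realloc(a, 5) -> a = 6; heap: [0-0 FREE][1-5 ALLOC][6-10 ALLOC][11-34 FREE]
Op 4: free(a) -> (freed a); heap: [0-0 FREE][1-5 ALLOC][6-34 FREE]
Free blocks: [1 29] total_free=30 largest=29 -> 100*(30-29)/30 = 100/30 ≈ 3.333 -> rounds to 3

Answer: 3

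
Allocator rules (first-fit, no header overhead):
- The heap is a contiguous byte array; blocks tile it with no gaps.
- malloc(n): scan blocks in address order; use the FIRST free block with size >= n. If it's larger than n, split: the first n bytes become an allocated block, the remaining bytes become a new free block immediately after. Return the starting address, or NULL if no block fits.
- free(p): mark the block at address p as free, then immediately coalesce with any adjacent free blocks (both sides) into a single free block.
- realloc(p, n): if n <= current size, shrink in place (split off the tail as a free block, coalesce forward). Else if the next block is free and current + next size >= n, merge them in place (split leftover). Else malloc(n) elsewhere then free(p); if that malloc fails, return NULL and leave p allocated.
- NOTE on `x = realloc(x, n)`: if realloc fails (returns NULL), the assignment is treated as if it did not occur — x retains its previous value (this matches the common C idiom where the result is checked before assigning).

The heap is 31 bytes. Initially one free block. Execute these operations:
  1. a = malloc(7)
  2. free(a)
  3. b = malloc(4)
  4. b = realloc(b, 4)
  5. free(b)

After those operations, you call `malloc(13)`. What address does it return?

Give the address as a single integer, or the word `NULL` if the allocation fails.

Answer: 0

Derivation:
Op 1: a = malloc(7) -> a = 0; heap: [0-6 ALLOC][7-30 FREE]
Op 2: free(a) -> (freed a); heap: [0-30 FREE]
Op 3: b = malloc(4) -> b = 0; heap: [0-3 ALLOC][4-30 FREE]
Op 4: b = realloc(b, 4) -> b = 0; heap: [0-3 ALLOC][4-30 FREE]
Op 5: free(b) -> (freed b); heap: [0-30 FREE]
malloc(13): first-fit scan over [0-30 FREE] -> 0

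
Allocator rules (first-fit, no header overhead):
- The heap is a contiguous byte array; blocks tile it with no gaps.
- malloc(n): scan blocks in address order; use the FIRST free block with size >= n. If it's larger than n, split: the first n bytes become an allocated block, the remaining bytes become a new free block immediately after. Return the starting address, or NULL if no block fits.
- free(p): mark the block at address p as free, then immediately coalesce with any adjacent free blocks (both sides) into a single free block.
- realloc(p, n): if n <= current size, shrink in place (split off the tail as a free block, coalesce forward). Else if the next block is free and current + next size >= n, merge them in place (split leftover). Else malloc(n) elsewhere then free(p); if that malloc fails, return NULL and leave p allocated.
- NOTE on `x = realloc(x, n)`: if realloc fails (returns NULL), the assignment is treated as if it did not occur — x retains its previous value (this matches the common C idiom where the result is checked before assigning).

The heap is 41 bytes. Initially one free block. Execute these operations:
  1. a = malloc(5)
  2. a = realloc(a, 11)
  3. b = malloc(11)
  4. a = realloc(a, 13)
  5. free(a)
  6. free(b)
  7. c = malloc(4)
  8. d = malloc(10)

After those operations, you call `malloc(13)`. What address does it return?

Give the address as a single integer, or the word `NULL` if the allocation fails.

Op 1: a = malloc(5) -> a = 0; heap: [0-4 ALLOC][5-40 FREE]
Op 2: a = realloc(a, 11) -> a = 0; heap: [0-10 ALLOC][11-40 FREE]
Op 3: b = malloc(11) -> b = 11; heap: [0-10 ALLOC][11-21 ALLOC][22-40 FREE]
Op 4: a = realloc(a, 13) -> a = 22; heap: [0-10 FREE][11-21 ALLOC][22-34 ALLOC][35-40 FREE]
Op 5: free(a) -> (freed a); heap: [0-10 FREE][11-21 ALLOC][22-40 FREE]
Op 6: free(b) -> (freed b); heap: [0-40 FREE]
Op 7: c = malloc(4) -> c = 0; heap: [0-3 ALLOC][4-40 FREE]
Op 8: d = malloc(10) -> d = 4; heap: [0-3 ALLOC][4-13 ALLOC][14-40 FREE]
malloc(13): first-fit scan over [0-3 ALLOC][4-13 ALLOC][14-40 FREE] -> 14

Answer: 14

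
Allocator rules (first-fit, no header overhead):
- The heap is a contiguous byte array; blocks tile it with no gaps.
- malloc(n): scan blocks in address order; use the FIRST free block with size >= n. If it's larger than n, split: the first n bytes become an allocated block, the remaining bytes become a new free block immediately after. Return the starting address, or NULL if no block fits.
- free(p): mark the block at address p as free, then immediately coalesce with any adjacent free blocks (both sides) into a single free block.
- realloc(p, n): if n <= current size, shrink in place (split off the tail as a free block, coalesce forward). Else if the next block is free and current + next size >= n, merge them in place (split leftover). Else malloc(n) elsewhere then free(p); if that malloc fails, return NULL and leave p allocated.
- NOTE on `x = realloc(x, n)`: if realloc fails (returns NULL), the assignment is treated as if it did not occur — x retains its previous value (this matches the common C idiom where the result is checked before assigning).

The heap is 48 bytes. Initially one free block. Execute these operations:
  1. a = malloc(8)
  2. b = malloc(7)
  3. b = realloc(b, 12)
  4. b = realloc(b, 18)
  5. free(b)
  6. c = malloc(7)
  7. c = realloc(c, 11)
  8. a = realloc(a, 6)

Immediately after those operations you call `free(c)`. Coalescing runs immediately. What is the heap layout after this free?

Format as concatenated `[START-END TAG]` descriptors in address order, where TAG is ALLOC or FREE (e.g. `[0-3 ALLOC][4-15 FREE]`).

Answer: [0-5 ALLOC][6-47 FREE]

Derivation:
Op 1: a = malloc(8) -> a = 0; heap: [0-7 ALLOC][8-47 FREE]
Op 2: b = malloc(7) -> b = 8; heap: [0-7 ALLOC][8-14 ALLOC][15-47 FREE]
Op 3: b = realloc(b, 12) -> b = 8; heap: [0-7 ALLOC][8-19 ALLOC][20-47 FREE]
Op 4: b = realloc(b, 18) -> b = 8; heap: [0-7 ALLOC][8-25 ALLOC][26-47 FREE]
Op 5: free(b) -> (freed b); heap: [0-7 ALLOC][8-47 FREE]
Op 6: c = malloc(7) -> c = 8; heap: [0-7 ALLOC][8-14 ALLOC][15-47 FREE]
Op 7: c = realloc(c, 11) -> c = 8; heap: [0-7 ALLOC][8-18 ALLOC][19-47 FREE]
Op 8: a = realloc(a, 6) -> a = 0; heap: [0-5 ALLOC][6-7 FREE][8-18 ALLOC][19-47 FREE]
free(c): c = 8 -> block [8-18 ALLOC]; mark free, coalesce with adjacent free neighbors -> [0-5 ALLOC][6-47 FREE]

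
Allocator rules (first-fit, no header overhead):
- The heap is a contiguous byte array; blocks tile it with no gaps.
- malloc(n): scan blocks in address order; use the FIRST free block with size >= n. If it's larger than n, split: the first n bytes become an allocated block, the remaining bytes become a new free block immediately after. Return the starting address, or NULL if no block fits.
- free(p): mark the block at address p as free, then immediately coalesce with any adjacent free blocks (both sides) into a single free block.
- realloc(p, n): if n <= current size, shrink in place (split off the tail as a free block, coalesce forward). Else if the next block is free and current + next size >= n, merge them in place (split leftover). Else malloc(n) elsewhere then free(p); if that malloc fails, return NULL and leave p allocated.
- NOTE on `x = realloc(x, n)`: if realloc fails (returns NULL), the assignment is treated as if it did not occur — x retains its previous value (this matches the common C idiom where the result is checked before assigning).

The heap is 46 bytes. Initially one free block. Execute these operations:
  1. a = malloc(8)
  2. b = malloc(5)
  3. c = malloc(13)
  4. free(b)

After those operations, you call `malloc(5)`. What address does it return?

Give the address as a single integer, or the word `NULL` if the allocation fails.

Answer: 8

Derivation:
Op 1: a = malloc(8) -> a = 0; heap: [0-7 ALLOC][8-45 FREE]
Op 2: b = malloc(5) -> b = 8; heap: [0-7 ALLOC][8-12 ALLOC][13-45 FREE]
Op 3: c = malloc(13) -> c = 13; heap: [0-7 ALLOC][8-12 ALLOC][13-25 ALLOC][26-45 FREE]
Op 4: free(b) -> (freed b); heap: [0-7 ALLOC][8-12 FREE][13-25 ALLOC][26-45 FREE]
malloc(5): first-fit scan over [0-7 ALLOC][8-12 FREE][13-25 ALLOC][26-45 FREE] -> 8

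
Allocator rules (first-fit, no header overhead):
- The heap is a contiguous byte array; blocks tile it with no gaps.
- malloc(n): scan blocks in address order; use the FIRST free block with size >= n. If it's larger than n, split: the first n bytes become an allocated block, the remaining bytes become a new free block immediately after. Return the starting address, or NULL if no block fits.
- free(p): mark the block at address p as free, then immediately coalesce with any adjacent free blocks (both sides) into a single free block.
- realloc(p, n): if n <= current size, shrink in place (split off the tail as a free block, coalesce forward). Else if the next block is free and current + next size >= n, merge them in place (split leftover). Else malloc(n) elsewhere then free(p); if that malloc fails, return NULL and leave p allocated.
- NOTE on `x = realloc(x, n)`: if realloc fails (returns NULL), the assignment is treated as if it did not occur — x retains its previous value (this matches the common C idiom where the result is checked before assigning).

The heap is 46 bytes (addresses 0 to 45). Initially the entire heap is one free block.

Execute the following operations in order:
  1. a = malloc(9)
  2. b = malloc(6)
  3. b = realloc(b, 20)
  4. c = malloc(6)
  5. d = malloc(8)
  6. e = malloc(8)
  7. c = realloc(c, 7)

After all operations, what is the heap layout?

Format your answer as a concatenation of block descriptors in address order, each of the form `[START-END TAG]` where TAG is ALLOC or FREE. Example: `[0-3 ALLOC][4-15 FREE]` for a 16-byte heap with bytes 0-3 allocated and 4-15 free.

Answer: [0-8 ALLOC][9-28 ALLOC][29-34 ALLOC][35-42 ALLOC][43-45 FREE]

Derivation:
Op 1: a = malloc(9) -> a = 0; heap: [0-8 ALLOC][9-45 FREE]
Op 2: b = malloc(6) -> b = 9; heap: [0-8 ALLOC][9-14 ALLOC][15-45 FREE]
Op 3: b = realloc(b, 20) -> b = 9; heap: [0-8 ALLOC][9-28 ALLOC][29-45 FREE]
Op 4: c = malloc(6) -> c = 29; heap: [0-8 ALLOC][9-28 ALLOC][29-34 ALLOC][35-45 FREE]
Op 5: d = malloc(8) -> d = 35; heap: [0-8 ALLOC][9-28 ALLOC][29-34 ALLOC][35-42 ALLOC][43-45 FREE]
Op 6: e = malloc(8) -> e = NULL; heap: [0-8 ALLOC][9-28 ALLOC][29-34 ALLOC][35-42 ALLOC][43-45 FREE]
Op 7: c = realloc(c, 7) -> NULL (c unchanged); heap: [0-8 ALLOC][9-28 ALLOC][29-34 ALLOC][35-42 ALLOC][43-45 FREE]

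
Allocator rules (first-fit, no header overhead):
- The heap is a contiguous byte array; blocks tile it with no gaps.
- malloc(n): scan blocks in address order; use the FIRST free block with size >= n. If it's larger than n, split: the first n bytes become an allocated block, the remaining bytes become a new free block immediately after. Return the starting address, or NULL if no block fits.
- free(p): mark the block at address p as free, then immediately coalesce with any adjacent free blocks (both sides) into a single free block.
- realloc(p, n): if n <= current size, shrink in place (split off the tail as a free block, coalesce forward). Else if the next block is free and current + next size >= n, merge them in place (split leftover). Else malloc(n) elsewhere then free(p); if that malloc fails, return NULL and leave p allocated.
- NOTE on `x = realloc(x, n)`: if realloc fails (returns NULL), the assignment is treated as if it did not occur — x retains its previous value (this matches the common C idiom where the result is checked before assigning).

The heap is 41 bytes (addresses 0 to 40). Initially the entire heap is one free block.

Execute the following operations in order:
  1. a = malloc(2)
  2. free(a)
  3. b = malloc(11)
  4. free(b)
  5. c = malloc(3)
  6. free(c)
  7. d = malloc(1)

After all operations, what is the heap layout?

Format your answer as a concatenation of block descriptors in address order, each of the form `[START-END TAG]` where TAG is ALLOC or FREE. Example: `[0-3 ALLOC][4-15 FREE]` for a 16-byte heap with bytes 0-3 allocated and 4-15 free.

Op 1: a = malloc(2) -> a = 0; heap: [0-1 ALLOC][2-40 FREE]
Op 2: free(a) -> (freed a); heap: [0-40 FREE]
Op 3: b = malloc(11) -> b = 0; heap: [0-10 ALLOC][11-40 FREE]
Op 4: free(b) -> (freed b); heap: [0-40 FREE]
Op 5: c = malloc(3) -> c = 0; heap: [0-2 ALLOC][3-40 FREE]
Op 6: free(c) -> (freed c); heap: [0-40 FREE]
Op 7: d = malloc(1) -> d = 0; heap: [0-0 ALLOC][1-40 FREE]

Answer: [0-0 ALLOC][1-40 FREE]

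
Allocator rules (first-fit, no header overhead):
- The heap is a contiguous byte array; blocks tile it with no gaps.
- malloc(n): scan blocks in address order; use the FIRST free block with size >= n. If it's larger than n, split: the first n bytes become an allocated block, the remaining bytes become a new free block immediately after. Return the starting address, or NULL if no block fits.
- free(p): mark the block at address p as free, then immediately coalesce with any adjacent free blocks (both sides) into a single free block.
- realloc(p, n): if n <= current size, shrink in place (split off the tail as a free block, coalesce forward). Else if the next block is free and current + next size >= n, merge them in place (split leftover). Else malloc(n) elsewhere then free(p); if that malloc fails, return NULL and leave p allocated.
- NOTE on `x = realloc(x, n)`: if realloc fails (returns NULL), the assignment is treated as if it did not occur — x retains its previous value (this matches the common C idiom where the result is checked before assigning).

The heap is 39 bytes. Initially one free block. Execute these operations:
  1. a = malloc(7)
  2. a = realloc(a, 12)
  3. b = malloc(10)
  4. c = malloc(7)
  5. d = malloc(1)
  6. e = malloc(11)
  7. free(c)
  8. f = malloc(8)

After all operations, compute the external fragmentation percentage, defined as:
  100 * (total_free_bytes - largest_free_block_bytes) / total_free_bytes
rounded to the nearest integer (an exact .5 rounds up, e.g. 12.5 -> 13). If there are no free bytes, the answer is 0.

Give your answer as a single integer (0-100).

Answer: 13

Derivation:
Op 1: a = malloc(7) -> a = 0; heap: [0-6 ALLOC][7-38 FREE]
Op 2: a = realloc(a, 12) -> a = 0; heap: [0-11 ALLOC][12-38 FREE]
Op 3: b = malloc(10) -> b = 12; heap: [0-11 ALLOC][12-21 ALLOC][22-38 FREE]
Op 4: c = malloc(7) -> c = 22; heap: [0-11 ALLOC][12-21 ALLOC][22-28 ALLOC][29-38 FREE]
Op 5: d = malloc(1) -> d = 29; heap: [0-11 ALLOC][12-21 ALLOC][22-28 ALLOC][29-29 ALLOC][30-38 FREE]
Op 6: e = malloc(11) -> e = NULL; heap: [0-11 ALLOC][12-21 ALLOC][22-28 ALLOC][29-29 ALLOC][30-38 FREE]
Op 7: free(c) -> (freed c); heap: [0-11 ALLOC][12-21 ALLOC][22-28 FREE][29-29 ALLOC][30-38 FREE]
Op 8: f = malloc(8) -> f = 30; heap: [0-11 ALLOC][12-21 ALLOC][22-28 FREE][29-29 ALLOC][30-37 ALLOC][38-38 FREE]
Free blocks: [7 1] total_free=8 largest=7 -> 100*(8-7)/8 = 100/8 = 12.5 -> rounds to 13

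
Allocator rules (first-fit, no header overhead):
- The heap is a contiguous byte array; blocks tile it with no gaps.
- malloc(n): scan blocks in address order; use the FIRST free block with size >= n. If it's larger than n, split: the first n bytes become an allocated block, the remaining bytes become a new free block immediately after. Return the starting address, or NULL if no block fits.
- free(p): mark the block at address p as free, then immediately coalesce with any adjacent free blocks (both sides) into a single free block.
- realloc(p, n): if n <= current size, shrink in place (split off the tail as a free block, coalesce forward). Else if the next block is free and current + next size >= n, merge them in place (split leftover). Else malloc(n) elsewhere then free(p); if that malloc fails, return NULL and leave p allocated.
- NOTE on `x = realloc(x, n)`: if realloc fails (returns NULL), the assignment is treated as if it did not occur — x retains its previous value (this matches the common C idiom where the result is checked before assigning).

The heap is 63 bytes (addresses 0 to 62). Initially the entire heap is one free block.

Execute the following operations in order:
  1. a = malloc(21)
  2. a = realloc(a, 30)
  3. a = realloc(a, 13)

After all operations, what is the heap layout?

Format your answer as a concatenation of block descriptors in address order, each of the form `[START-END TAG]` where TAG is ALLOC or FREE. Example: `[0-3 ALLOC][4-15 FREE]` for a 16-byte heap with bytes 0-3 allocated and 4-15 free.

Op 1: a = malloc(21) -> a = 0; heap: [0-20 ALLOC][21-62 FREE]
Op 2: a = realloc(a, 30) -> a = 0; heap: [0-29 ALLOC][30-62 FREE]
Op 3: a = realloc(a, 13) -> a = 0; heap: [0-12 ALLOC][13-62 FREE]

Answer: [0-12 ALLOC][13-62 FREE]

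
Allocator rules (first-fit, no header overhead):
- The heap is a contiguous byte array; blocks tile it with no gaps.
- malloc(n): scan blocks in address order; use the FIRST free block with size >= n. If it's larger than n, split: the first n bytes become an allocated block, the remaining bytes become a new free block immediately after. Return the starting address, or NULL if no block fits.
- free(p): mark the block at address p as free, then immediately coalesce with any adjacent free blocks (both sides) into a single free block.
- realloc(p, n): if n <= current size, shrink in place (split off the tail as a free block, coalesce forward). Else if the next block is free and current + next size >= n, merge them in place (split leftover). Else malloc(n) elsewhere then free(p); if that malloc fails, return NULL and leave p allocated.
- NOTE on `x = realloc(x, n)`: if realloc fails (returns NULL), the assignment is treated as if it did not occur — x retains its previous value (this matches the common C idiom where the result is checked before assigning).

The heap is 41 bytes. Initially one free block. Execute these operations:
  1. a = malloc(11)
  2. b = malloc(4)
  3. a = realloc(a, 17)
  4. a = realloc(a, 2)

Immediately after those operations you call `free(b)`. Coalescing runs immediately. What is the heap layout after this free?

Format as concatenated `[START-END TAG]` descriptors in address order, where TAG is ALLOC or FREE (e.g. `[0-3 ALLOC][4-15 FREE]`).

Op 1: a = malloc(11) -> a = 0; heap: [0-10 ALLOC][11-40 FREE]
Op 2: b = malloc(4) -> b = 11; heap: [0-10 ALLOC][11-14 ALLOC][15-40 FREE]
Op 3: a = realloc(a, 17) -> a = 15; heap: [0-10 FREE][11-14 ALLOC][15-31 ALLOC][32-40 FREE]
Op 4: a = realloc(a, 2) -> a = 15; heap: [0-10 FREE][11-14 ALLOC][15-16 ALLOC][17-40 FREE]
free(b): b = 11 -> block [11-14 ALLOC]; mark free, coalesce with adjacent free neighbors -> [0-14 FREE][15-16 ALLOC][17-40 FREE]

Answer: [0-14 FREE][15-16 ALLOC][17-40 FREE]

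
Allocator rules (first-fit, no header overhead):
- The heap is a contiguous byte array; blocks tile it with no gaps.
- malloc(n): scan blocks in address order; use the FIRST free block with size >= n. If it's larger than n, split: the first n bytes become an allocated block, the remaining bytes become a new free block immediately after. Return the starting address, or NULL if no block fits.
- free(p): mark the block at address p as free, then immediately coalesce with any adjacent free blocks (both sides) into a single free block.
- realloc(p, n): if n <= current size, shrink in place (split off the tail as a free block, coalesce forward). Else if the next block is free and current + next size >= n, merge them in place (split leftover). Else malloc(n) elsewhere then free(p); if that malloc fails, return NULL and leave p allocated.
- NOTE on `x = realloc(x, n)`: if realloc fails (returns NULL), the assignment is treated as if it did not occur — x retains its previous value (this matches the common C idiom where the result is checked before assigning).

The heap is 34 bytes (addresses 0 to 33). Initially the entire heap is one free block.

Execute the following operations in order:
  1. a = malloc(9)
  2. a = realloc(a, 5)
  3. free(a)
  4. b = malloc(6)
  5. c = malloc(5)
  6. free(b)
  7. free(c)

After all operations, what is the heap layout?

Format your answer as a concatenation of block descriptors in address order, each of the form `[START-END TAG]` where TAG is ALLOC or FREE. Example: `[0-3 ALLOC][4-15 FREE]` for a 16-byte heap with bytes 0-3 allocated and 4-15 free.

Op 1: a = malloc(9) -> a = 0; heap: [0-8 ALLOC][9-33 FREE]
Op 2: a = realloc(a, 5) -> a = 0; heap: [0-4 ALLOC][5-33 FREE]
Op 3: free(a) -> (freed a); heap: [0-33 FREE]
Op 4: b = malloc(6) -> b = 0; heap: [0-5 ALLOC][6-33 FREE]
Op 5: c = malloc(5) -> c = 6; heap: [0-5 ALLOC][6-10 ALLOC][11-33 FREE]
Op 6: free(b) -> (freed b); heap: [0-5 FREE][6-10 ALLOC][11-33 FREE]
Op 7: free(c) -> (freed c); heap: [0-33 FREE]

Answer: [0-33 FREE]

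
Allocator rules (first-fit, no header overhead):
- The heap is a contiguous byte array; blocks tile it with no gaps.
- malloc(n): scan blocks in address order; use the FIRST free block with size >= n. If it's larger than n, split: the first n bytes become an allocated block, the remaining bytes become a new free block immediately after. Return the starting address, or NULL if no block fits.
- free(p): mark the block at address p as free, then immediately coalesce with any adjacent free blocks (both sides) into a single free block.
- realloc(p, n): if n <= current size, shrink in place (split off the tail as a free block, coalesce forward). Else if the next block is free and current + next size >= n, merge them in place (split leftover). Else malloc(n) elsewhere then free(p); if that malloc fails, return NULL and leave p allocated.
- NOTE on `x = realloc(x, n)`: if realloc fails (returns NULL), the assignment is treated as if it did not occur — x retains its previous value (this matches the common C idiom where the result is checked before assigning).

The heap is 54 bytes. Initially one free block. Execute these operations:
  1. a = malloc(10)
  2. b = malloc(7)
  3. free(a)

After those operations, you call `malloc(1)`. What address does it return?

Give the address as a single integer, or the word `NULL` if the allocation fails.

Answer: 0

Derivation:
Op 1: a = malloc(10) -> a = 0; heap: [0-9 ALLOC][10-53 FREE]
Op 2: b = malloc(7) -> b = 10; heap: [0-9 ALLOC][10-16 ALLOC][17-53 FREE]
Op 3: free(a) -> (freed a); heap: [0-9 FREE][10-16 ALLOC][17-53 FREE]
malloc(1): first-fit scan over [0-9 FREE][10-16 ALLOC][17-53 FREE] -> 0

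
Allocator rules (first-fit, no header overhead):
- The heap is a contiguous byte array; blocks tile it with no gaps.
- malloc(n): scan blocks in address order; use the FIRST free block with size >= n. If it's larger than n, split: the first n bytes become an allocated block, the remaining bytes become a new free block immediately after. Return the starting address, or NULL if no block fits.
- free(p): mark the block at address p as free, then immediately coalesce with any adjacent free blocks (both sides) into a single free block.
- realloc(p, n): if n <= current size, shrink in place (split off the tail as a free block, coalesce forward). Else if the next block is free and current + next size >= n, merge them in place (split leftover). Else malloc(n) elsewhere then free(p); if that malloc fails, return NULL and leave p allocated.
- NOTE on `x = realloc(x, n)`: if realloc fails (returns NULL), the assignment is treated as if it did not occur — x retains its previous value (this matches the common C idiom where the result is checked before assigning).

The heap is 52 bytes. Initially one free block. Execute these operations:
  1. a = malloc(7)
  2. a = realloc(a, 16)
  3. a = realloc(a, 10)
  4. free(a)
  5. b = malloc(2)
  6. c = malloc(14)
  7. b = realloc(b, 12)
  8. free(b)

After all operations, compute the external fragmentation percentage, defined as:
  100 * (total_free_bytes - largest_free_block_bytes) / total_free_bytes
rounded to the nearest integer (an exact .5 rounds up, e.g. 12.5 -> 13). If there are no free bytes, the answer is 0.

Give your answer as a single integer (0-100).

Answer: 5

Derivation:
Op 1: a = malloc(7) -> a = 0; heap: [0-6 ALLOC][7-51 FREE]
Op 2: a = realloc(a, 16) -> a = 0; heap: [0-15 ALLOC][16-51 FREE]
Op 3: a = realloc(a, 10) -> a = 0; heap: [0-9 ALLOC][10-51 FREE]
Op 4: free(a) -> (freed a); heap: [0-51 FREE]
Op 5: b = malloc(2) -> b = 0; heap: [0-1 ALLOC][2-51 FREE]
Op 6: c = malloc(14) -> c = 2; heap: [0-1 ALLOC][2-15 ALLOC][16-51 FREE]
Op 7: b = realloc(b, 12) -> b = 16; heap: [0-1 FREE][2-15 ALLOC][16-27 ALLOC][28-51 FREE]
Op 8: free(b) -> (freed b); heap: [0-1 FREE][2-15 ALLOC][16-51 FREE]
Free blocks: [2 36] total_free=38 largest=36 -> 100*(38-36)/38 = 200/38 ≈ 5.263 -> rounds to 5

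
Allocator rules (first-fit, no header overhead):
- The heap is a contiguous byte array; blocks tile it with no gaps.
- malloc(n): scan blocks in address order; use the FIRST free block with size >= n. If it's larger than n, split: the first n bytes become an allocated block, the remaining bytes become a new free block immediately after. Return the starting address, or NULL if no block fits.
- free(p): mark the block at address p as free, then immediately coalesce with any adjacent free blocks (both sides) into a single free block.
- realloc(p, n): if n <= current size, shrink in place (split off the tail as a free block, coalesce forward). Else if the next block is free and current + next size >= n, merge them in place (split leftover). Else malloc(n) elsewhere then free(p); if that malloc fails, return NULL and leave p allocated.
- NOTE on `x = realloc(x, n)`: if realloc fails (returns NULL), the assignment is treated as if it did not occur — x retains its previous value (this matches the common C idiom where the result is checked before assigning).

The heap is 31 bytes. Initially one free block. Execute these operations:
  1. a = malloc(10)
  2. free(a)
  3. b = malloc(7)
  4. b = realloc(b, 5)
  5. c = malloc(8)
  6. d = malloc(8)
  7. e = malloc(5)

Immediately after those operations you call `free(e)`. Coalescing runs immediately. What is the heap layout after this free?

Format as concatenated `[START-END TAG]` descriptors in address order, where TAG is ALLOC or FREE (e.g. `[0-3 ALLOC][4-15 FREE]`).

Op 1: a = malloc(10) -> a = 0; heap: [0-9 ALLOC][10-30 FREE]
Op 2: free(a) -> (freed a); heap: [0-30 FREE]
Op 3: b = malloc(7) -> b = 0; heap: [0-6 ALLOC][7-30 FREE]
Op 4: b = realloc(b, 5) -> b = 0; heap: [0-4 ALLOC][5-30 FREE]
Op 5: c = malloc(8) -> c = 5; heap: [0-4 ALLOC][5-12 ALLOC][13-30 FREE]
Op 6: d = malloc(8) -> d = 13; heap: [0-4 ALLOC][5-12 ALLOC][13-20 ALLOC][21-30 FREE]
Op 7: e = malloc(5) -> e = 21; heap: [0-4 ALLOC][5-12 ALLOC][13-20 ALLOC][21-25 ALLOC][26-30 FREE]
free(e): e = 21 -> block [21-25 ALLOC]; mark free, coalesce with adjacent free neighbors -> [0-4 ALLOC][5-12 ALLOC][13-20 ALLOC][21-30 FREE]

Answer: [0-4 ALLOC][5-12 ALLOC][13-20 ALLOC][21-30 FREE]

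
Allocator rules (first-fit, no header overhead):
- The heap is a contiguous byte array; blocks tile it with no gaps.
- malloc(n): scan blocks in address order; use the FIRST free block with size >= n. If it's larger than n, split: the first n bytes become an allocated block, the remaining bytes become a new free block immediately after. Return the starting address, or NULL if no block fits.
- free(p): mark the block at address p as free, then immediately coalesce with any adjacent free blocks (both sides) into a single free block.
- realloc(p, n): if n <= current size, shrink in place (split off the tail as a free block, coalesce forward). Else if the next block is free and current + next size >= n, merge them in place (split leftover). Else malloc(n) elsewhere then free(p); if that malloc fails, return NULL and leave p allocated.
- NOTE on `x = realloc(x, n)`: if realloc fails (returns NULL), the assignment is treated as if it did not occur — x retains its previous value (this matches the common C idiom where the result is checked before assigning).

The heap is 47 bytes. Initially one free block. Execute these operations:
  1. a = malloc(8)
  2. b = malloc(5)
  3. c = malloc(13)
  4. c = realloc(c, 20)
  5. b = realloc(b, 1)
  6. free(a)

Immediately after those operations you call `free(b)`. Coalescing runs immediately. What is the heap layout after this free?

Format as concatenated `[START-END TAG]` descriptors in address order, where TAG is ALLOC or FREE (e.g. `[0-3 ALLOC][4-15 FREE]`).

Op 1: a = malloc(8) -> a = 0; heap: [0-7 ALLOC][8-46 FREE]
Op 2: b = malloc(5) -> b = 8; heap: [0-7 ALLOC][8-12 ALLOC][13-46 FREE]
Op 3: c = malloc(13) -> c = 13; heap: [0-7 ALLOC][8-12 ALLOC][13-25 ALLOC][26-46 FREE]
Op 4: c = realloc(c, 20) -> c = 13; heap: [0-7 ALLOC][8-12 ALLOC][13-32 ALLOC][33-46 FREE]
Op 5: b = realloc(b, 1) -> b = 8; heap: [0-7 ALLOC][8-8 ALLOC][9-12 FREE][13-32 ALLOC][33-46 FREE]
Op 6: free(a) -> (freed a); heap: [0-7 FREE][8-8 ALLOC][9-12 FREE][13-32 ALLOC][33-46 FREE]
free(b): b = 8 -> block [8-8 ALLOC]; mark free, coalesce with adjacent free neighbors -> [0-12 FREE][13-32 ALLOC][33-46 FREE]

Answer: [0-12 FREE][13-32 ALLOC][33-46 FREE]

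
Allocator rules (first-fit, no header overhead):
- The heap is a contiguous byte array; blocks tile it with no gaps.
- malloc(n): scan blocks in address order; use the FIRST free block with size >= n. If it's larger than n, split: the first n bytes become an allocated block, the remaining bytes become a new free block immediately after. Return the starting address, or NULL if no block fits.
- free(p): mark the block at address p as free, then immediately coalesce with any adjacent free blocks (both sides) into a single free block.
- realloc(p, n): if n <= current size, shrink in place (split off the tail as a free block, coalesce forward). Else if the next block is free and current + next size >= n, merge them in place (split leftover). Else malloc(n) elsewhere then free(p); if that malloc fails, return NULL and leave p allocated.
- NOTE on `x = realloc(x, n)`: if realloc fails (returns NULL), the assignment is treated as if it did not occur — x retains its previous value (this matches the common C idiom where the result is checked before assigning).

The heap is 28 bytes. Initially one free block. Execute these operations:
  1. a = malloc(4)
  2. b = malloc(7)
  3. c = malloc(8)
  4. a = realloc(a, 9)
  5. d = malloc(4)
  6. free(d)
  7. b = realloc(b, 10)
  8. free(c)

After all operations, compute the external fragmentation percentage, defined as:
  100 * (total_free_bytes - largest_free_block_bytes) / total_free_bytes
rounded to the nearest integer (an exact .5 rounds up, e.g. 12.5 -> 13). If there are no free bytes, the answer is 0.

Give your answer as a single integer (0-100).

Op 1: a = malloc(4) -> a = 0; heap: [0-3 ALLOC][4-27 FREE]
Op 2: b = malloc(7) -> b = 4; heap: [0-3 ALLOC][4-10 ALLOC][11-27 FREE]
Op 3: c = malloc(8) -> c = 11; heap: [0-3 ALLOC][4-10 ALLOC][11-18 ALLOC][19-27 FREE]
Op 4: a = realloc(a, 9) -> a = 19; heap: [0-3 FREE][4-10 ALLOC][11-18 ALLOC][19-27 ALLOC]
Op 5: d = malloc(4) -> d = 0; heap: [0-3 ALLOC][4-10 ALLOC][11-18 ALLOC][19-27 ALLOC]
Op 6: free(d) -> (freed d); heap: [0-3 FREE][4-10 ALLOC][11-18 ALLOC][19-27 ALLOC]
Op 7: b = realloc(b, 10) -> NULL (b unchanged); heap: [0-3 FREE][4-10 ALLOC][11-18 ALLOC][19-27 ALLOC]
Op 8: free(c) -> (freed c); heap: [0-3 FREE][4-10 ALLOC][11-18 FREE][19-27 ALLOC]
Free blocks: [4 8] total_free=12 largest=8 -> 100*(12-8)/12 = 400/12 ≈ 33.333 -> rounds to 33

Answer: 33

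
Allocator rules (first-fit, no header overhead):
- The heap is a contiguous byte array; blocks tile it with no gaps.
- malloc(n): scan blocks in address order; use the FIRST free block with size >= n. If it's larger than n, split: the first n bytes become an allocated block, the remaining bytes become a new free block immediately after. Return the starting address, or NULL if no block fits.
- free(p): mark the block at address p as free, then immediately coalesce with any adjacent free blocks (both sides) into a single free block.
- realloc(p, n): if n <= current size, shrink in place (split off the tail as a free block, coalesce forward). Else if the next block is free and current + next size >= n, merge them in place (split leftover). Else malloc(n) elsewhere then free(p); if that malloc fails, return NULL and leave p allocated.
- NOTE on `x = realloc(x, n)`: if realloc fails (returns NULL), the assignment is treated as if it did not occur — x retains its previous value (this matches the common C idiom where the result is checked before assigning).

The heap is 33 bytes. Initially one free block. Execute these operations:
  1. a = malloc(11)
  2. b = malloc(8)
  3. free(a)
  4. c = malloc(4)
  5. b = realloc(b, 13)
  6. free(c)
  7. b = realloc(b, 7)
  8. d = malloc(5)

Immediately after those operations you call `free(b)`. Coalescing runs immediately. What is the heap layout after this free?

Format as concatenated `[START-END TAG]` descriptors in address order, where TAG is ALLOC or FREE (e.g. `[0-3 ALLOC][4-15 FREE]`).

Op 1: a = malloc(11) -> a = 0; heap: [0-10 ALLOC][11-32 FREE]
Op 2: b = malloc(8) -> b = 11; heap: [0-10 ALLOC][11-18 ALLOC][19-32 FREE]
Op 3: free(a) -> (freed a); heap: [0-10 FREE][11-18 ALLOC][19-32 FREE]
Op 4: c = malloc(4) -> c = 0; heap: [0-3 ALLOC][4-10 FREE][11-18 ALLOC][19-32 FREE]
Op 5: b = realloc(b, 13) -> b = 11; heap: [0-3 ALLOC][4-10 FREE][11-23 ALLOC][24-32 FREE]
Op 6: free(c) -> (freed c); heap: [0-10 FREE][11-23 ALLOC][24-32 FREE]
Op 7: b = realloc(b, 7) -> b = 11; heap: [0-10 FREE][11-17 ALLOC][18-32 FREE]
Op 8: d = malloc(5) -> d = 0; heap: [0-4 ALLOC][5-10 FREE][11-17 ALLOC][18-32 FREE]
free(b): b = 11 -> block [11-17 ALLOC]; mark free, coalesce with adjacent free neighbors -> [0-4 ALLOC][5-32 FREE]

Answer: [0-4 ALLOC][5-32 FREE]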